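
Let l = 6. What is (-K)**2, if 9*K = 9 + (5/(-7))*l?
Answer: 121/441 ≈ 0.27438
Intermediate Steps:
K = 11/21 (K = (9 + (5/(-7))*6)/9 = (9 + (5*(-1/7))*6)/9 = (9 - 5/7*6)/9 = (9 - 30/7)/9 = (1/9)*(33/7) = 11/21 ≈ 0.52381)
(-K)**2 = (-1*11/21)**2 = (-11/21)**2 = 121/441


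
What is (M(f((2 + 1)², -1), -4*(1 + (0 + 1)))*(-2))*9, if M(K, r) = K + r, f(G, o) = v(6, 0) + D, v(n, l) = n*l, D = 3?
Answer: 90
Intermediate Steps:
v(n, l) = l*n
f(G, o) = 3 (f(G, o) = 0*6 + 3 = 0 + 3 = 3)
(M(f((2 + 1)², -1), -4*(1 + (0 + 1)))*(-2))*9 = ((3 - 4*(1 + (0 + 1)))*(-2))*9 = ((3 - 4*(1 + 1))*(-2))*9 = ((3 - 4*2)*(-2))*9 = ((3 - 8)*(-2))*9 = -5*(-2)*9 = 10*9 = 90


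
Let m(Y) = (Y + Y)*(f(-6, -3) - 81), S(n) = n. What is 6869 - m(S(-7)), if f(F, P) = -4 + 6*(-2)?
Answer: 5511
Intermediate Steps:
f(F, P) = -16 (f(F, P) = -4 - 12 = -16)
m(Y) = -194*Y (m(Y) = (Y + Y)*(-16 - 81) = (2*Y)*(-97) = -194*Y)
6869 - m(S(-7)) = 6869 - (-194)*(-7) = 6869 - 1*1358 = 6869 - 1358 = 5511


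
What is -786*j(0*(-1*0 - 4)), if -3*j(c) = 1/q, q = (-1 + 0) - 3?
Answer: -131/2 ≈ -65.500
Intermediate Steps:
q = -4 (q = -1 - 3 = -4)
j(c) = 1/12 (j(c) = -⅓/(-4) = -⅓*(-¼) = 1/12)
-786*j(0*(-1*0 - 4)) = -786*1/12 = -131/2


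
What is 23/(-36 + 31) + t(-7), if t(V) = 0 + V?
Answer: -58/5 ≈ -11.600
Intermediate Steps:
t(V) = V
23/(-36 + 31) + t(-7) = 23/(-36 + 31) - 7 = 23/(-5) - 7 = 23*(-⅕) - 7 = -23/5 - 7 = -58/5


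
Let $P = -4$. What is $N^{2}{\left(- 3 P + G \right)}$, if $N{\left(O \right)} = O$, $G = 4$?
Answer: $256$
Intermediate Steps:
$N^{2}{\left(- 3 P + G \right)} = \left(\left(-3\right) \left(-4\right) + 4\right)^{2} = \left(12 + 4\right)^{2} = 16^{2} = 256$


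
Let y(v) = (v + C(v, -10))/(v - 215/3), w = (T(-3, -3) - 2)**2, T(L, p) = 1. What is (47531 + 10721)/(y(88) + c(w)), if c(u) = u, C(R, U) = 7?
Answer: 1427174/167 ≈ 8546.0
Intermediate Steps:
w = 1 (w = (1 - 2)**2 = (-1)**2 = 1)
y(v) = (7 + v)/(-215/3 + v) (y(v) = (v + 7)/(v - 215/3) = (7 + v)/(v - 215*1/3) = (7 + v)/(v - 215/3) = (7 + v)/(-215/3 + v))
(47531 + 10721)/(y(88) + c(w)) = (47531 + 10721)/(3*(7 + 88)/(-215 + 3*88) + 1) = 58252/(3*95/(-215 + 264) + 1) = 58252/(3*95/49 + 1) = 58252/(3*(1/49)*95 + 1) = 58252/(285/49 + 1) = 58252/(334/49) = 58252*(49/334) = 1427174/167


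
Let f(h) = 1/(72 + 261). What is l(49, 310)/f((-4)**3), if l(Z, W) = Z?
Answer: 16317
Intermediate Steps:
f(h) = 1/333
l(49, 310)/f((-4)**3) = 49/(1/333) = 49*333 = 16317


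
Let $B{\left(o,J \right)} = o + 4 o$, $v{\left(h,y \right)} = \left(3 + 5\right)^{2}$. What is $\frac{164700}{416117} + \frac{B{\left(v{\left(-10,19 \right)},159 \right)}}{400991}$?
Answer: $\frac{66176375140}{166859171947} \approx 0.3966$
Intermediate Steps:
$v{\left(h,y \right)} = 64$ ($v{\left(h,y \right)} = 8^{2} = 64$)
$B{\left(o,J \right)} = 5 o$
$\frac{164700}{416117} + \frac{B{\left(v{\left(-10,19 \right)},159 \right)}}{400991} = \frac{164700}{416117} + \frac{5 \cdot 64}{400991} = 164700 \cdot \frac{1}{416117} + 320 \cdot \frac{1}{400991} = \frac{164700}{416117} + \frac{320}{400991} = \frac{66176375140}{166859171947}$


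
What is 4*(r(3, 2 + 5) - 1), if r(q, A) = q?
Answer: 8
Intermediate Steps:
4*(r(3, 2 + 5) - 1) = 4*(3 - 1) = 4*2 = 8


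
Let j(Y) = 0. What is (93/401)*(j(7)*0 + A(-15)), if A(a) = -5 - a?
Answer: 930/401 ≈ 2.3192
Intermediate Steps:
(93/401)*(j(7)*0 + A(-15)) = (93/401)*(0*0 + (-5 - 1*(-15))) = (93*(1/401))*(0 + (-5 + 15)) = 93*(0 + 10)/401 = (93/401)*10 = 930/401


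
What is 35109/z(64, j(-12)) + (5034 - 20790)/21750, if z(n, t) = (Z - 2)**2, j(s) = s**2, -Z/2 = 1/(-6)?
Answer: 45814619/3625 ≈ 12639.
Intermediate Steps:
Z = 1/3 (Z = -2/(-6) = -2*(-1/6) = 1/3 ≈ 0.33333)
z(n, t) = 25/9 (z(n, t) = (1/3 - 2)**2 = (-5/3)**2 = 25/9)
35109/z(64, j(-12)) + (5034 - 20790)/21750 = 35109/(25/9) + (5034 - 20790)/21750 = 35109*(9/25) - 15756*1/21750 = 315981/25 - 2626/3625 = 45814619/3625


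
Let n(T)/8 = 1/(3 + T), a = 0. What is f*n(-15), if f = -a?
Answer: 0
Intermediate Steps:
n(T) = 8/(3 + T)
f = 0 (f = -1*0 = 0)
f*n(-15) = 0*(8/(3 - 15)) = 0*(8/(-12)) = 0*(8*(-1/12)) = 0*(-2/3) = 0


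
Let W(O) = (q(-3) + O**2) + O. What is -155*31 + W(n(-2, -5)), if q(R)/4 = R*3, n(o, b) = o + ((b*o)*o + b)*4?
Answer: 5461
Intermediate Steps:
n(o, b) = o + 4*b + 4*b*o**2 (n(o, b) = o + (b*o**2 + b)*4 = o + (b + b*o**2)*4 = o + (4*b + 4*b*o**2) = o + 4*b + 4*b*o**2)
q(R) = 12*R (q(R) = 4*(R*3) = 4*(3*R) = 12*R)
W(O) = -36 + O + O**2 (W(O) = (12*(-3) + O**2) + O = (-36 + O**2) + O = -36 + O + O**2)
-155*31 + W(n(-2, -5)) = -155*31 + (-36 + (-2 + 4*(-5) + 4*(-5)*(-2)**2) + (-2 + 4*(-5) + 4*(-5)*(-2)**2)**2) = -4805 + (-36 + (-2 - 20 + 4*(-5)*4) + (-2 - 20 + 4*(-5)*4)**2) = -4805 + (-36 + (-2 - 20 - 80) + (-2 - 20 - 80)**2) = -4805 + (-36 - 102 + (-102)**2) = -4805 + (-36 - 102 + 10404) = -4805 + 10266 = 5461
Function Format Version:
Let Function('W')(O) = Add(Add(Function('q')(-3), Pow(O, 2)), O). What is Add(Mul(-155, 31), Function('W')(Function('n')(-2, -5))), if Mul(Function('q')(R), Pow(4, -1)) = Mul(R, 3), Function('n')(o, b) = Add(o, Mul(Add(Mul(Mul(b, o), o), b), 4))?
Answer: 5461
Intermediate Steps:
Function('n')(o, b) = Add(o, Mul(4, b), Mul(4, b, Pow(o, 2))) (Function('n')(o, b) = Add(o, Mul(Add(Mul(b, Pow(o, 2)), b), 4)) = Add(o, Mul(Add(b, Mul(b, Pow(o, 2))), 4)) = Add(o, Add(Mul(4, b), Mul(4, b, Pow(o, 2)))) = Add(o, Mul(4, b), Mul(4, b, Pow(o, 2))))
Function('q')(R) = Mul(12, R) (Function('q')(R) = Mul(4, Mul(R, 3)) = Mul(4, Mul(3, R)) = Mul(12, R))
Function('W')(O) = Add(-36, O, Pow(O, 2)) (Function('W')(O) = Add(Add(Mul(12, -3), Pow(O, 2)), O) = Add(Add(-36, Pow(O, 2)), O) = Add(-36, O, Pow(O, 2)))
Add(Mul(-155, 31), Function('W')(Function('n')(-2, -5))) = Add(Mul(-155, 31), Add(-36, Add(-2, Mul(4, -5), Mul(4, -5, Pow(-2, 2))), Pow(Add(-2, Mul(4, -5), Mul(4, -5, Pow(-2, 2))), 2))) = Add(-4805, Add(-36, Add(-2, -20, Mul(4, -5, 4)), Pow(Add(-2, -20, Mul(4, -5, 4)), 2))) = Add(-4805, Add(-36, Add(-2, -20, -80), Pow(Add(-2, -20, -80), 2))) = Add(-4805, Add(-36, -102, Pow(-102, 2))) = Add(-4805, Add(-36, -102, 10404)) = Add(-4805, 10266) = 5461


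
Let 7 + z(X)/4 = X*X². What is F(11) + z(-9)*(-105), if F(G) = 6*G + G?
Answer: 309197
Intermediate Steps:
z(X) = -28 + 4*X³ (z(X) = -28 + 4*(X*X²) = -28 + 4*X³)
F(G) = 7*G
F(11) + z(-9)*(-105) = 7*11 + (-28 + 4*(-9)³)*(-105) = 77 + (-28 + 4*(-729))*(-105) = 77 + (-28 - 2916)*(-105) = 77 - 2944*(-105) = 77 + 309120 = 309197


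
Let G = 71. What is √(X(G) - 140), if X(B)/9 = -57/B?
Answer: I*√742163/71 ≈ 12.134*I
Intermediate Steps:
X(B) = -513/B (X(B) = 9*(-57/B) = -513/B)
√(X(G) - 140) = √(-513/71 - 140) = √(-10453/71) = I*√742163/71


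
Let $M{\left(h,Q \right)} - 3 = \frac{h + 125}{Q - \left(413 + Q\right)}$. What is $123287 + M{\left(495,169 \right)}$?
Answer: $\frac{50918150}{413} \approx 1.2329 \cdot 10^{5}$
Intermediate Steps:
$M{\left(h,Q \right)} = \frac{1114}{413} - \frac{h}{413}$ ($M{\left(h,Q \right)} = 3 + \frac{h + 125}{Q - \left(413 + Q\right)} = 3 + \frac{125 + h}{-413} = 3 + \left(125 + h\right) \left(- \frac{1}{413}\right) = 3 - \left(\frac{125}{413} + \frac{h}{413}\right) = \frac{1114}{413} - \frac{h}{413}$)
$123287 + M{\left(495,169 \right)} = 123287 + \left(\frac{1114}{413} - \frac{495}{413}\right) = 123287 + \frac{619}{413} = \frac{50918150}{413}$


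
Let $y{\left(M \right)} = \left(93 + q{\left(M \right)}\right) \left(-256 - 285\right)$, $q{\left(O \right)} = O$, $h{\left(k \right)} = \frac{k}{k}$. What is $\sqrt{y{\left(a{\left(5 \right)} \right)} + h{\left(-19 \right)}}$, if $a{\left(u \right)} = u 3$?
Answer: $i \sqrt{58427} \approx 241.72 i$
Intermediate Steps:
$a{\left(u \right)} = 3 u$
$h{\left(k \right)} = 1$
$y{\left(M \right)} = -50313 - 541 M$ ($y{\left(M \right)} = \left(93 + M\right) \left(-256 - 285\right) = \left(93 + M\right) \left(-541\right) = -50313 - 541 M$)
$\sqrt{y{\left(a{\left(5 \right)} \right)} + h{\left(-19 \right)}} = \sqrt{\left(-50313 - 541 \cdot 3 \cdot 5\right) + 1} = \sqrt{\left(-50313 - 8115\right) + 1} = \sqrt{-58428 + 1} = \sqrt{-58427} = i \sqrt{58427}$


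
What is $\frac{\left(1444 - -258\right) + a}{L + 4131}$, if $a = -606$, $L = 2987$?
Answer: $\frac{548}{3559} \approx 0.15398$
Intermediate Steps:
$\frac{\left(1444 - -258\right) + a}{L + 4131} = \frac{\left(1444 - -258\right) - 606}{2987 + 4131} = \frac{\left(1444 + 258\right) - 606}{7118} = \left(1702 - 606\right) \frac{1}{7118} = 1096 \cdot \frac{1}{7118} = \frac{548}{3559}$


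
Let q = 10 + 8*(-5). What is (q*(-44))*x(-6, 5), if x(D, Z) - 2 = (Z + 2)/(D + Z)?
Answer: -6600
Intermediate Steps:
x(D, Z) = 2 + (2 + Z)/(D + Z) (x(D, Z) = 2 + (Z + 2)/(D + Z) = 2 + (2 + Z)/(D + Z))
q = -30 (q = 10 - 40 = -30)
(q*(-44))*x(-6, 5) = (-30*(-44))*((2 + 2*(-6) + 3*5)/(-6 + 5)) = 1320*((2 - 12 + 15)/(-1)) = 1320*(-1*5) = 1320*(-5) = -6600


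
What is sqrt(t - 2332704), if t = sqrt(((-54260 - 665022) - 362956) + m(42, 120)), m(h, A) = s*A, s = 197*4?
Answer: sqrt(-2332704 + 3*I*sqrt(109742)) ≈ 0.325 + 1527.3*I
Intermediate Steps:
s = 788
m(h, A) = 788*A
t = 3*I*sqrt(109742) (t = sqrt(((-54260 - 665022) - 362956) + 788*120) = sqrt((-719282 - 362956) + 94560) = sqrt(-1082238 + 94560) = sqrt(-987678) = 3*I*sqrt(109742) ≈ 993.82*I)
sqrt(t - 2332704) = sqrt(3*I*sqrt(109742) - 2332704) = sqrt(-2332704 + 3*I*sqrt(109742))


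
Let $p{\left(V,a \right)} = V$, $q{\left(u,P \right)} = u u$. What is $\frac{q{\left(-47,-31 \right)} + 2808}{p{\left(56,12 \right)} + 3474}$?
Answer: $\frac{5017}{3530} \approx 1.4212$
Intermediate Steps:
$q{\left(u,P \right)} = u^{2}$
$\frac{q{\left(-47,-31 \right)} + 2808}{p{\left(56,12 \right)} + 3474} = \frac{\left(-47\right)^{2} + 2808}{56 + 3474} = \frac{2209 + 2808}{3530} = 5017 \cdot \frac{1}{3530} = \frac{5017}{3530}$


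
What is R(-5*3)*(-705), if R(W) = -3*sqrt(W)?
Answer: 2115*I*sqrt(15) ≈ 8191.4*I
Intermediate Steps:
R(-5*3)*(-705) = -3*I*sqrt(15)*(-705) = 2115*I*sqrt(15)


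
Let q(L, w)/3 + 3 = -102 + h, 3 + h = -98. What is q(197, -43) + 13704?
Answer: 13086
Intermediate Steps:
h = -101 (h = -3 - 98 = -101)
q(L, w) = -618 (q(L, w) = -9 + 3*(-102 - 101) = -9 + 3*(-203) = -9 - 609 = -618)
q(197, -43) + 13704 = -618 + 13704 = 13086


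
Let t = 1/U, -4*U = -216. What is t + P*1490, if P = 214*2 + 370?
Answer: 64207081/54 ≈ 1.1890e+6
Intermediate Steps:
U = 54 (U = -¼*(-216) = 54)
t = 1/54 ≈ 0.018519
P = 798 (P = 428 + 370 = 798)
t + P*1490 = 1/54 + 798*1490 = 1/54 + 1189020 = 64207081/54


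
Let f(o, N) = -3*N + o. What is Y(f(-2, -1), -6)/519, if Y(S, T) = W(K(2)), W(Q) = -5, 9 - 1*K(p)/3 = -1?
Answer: -5/519 ≈ -0.0096339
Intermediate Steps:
f(o, N) = o - 3*N
K(p) = 30 (K(p) = 27 - 3*(-1) = 27 + 3 = 30)
Y(S, T) = -5
Y(f(-2, -1), -6)/519 = -5/519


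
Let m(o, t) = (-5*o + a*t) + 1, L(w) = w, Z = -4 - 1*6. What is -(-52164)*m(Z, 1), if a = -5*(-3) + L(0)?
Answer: 3442824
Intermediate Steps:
Z = -10 (Z = -4 - 6 = -10)
a = 15 (a = -5*(-3) + 0 = 15 + 0 = 15)
m(o, t) = 1 - 5*o + 15*t (m(o, t) = (-5*o + 15*t) + 1 = 1 - 5*o + 15*t)
-(-52164)*m(Z, 1) = -(-52164)*(1 - 5*(-10) + 15*1) = -(-52164)*(1 + 50 + 15) = -(-52164)*66 = -52164*(-66) = 3442824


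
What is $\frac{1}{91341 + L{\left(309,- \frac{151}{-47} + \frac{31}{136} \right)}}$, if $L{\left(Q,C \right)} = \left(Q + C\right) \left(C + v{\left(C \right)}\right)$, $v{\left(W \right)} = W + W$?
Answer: $\frac{40857664}{3863747933883} \approx 1.0575 \cdot 10^{-5}$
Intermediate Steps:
$v{\left(W \right)} = 2 W$
$L{\left(Q,C \right)} = 3 C \left(C + Q\right)$ ($L{\left(Q,C \right)} = \left(Q + C\right) \left(C + 2 C\right) = \left(C + Q\right) 3 C = 3 C \left(C + Q\right)$)
$\frac{1}{91341 + L{\left(309,- \frac{151}{-47} + \frac{31}{136} \right)}} = \frac{1}{91341 + 3 \left(- \frac{151}{-47} + \frac{31}{136}\right) \left(\left(- \frac{151}{-47} + \frac{31}{136}\right) + 309\right)} = \frac{1}{91341 + 3 \left(\left(-151\right) \left(- \frac{1}{47}\right) + 31 \cdot \frac{1}{136}\right) \left(\left(\left(-151\right) \left(- \frac{1}{47}\right) + 31 \cdot \frac{1}{136}\right) + 309\right)} = \frac{1}{91341 + 3 \left(\frac{151}{47} + \frac{31}{136}\right) \left(\left(\frac{151}{47} + \frac{31}{136}\right) + 309\right)} = \frac{1}{91341 + 3 \cdot \frac{21993}{6392} \left(\frac{21993}{6392} + 309\right)} = \frac{1}{91341 + 3 \cdot \frac{21993}{6392} \cdot \frac{1997121}{6392}} = \frac{1}{91341 + \frac{131768046459}{40857664}} = \frac{1}{\frac{3863747933883}{40857664}} = \frac{40857664}{3863747933883}$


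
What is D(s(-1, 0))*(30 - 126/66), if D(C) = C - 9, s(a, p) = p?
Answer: -2781/11 ≈ -252.82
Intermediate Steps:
D(C) = -9 + C
D(s(-1, 0))*(30 - 126/66) = (-9 + 0)*(30 - 126/66) = -9*(30 - 126*1/66) = -9*(30 - 21/11) = -9*309/11 = -2781/11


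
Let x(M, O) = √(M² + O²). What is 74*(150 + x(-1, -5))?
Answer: 11100 + 74*√26 ≈ 11477.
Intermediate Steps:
74*(150 + x(-1, -5)) = 74*(150 + √((-1)² + (-5)²)) = 74*(150 + √(1 + 25)) = 74*(150 + √26) = 11100 + 74*√26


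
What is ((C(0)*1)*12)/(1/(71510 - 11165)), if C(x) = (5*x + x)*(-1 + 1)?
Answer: 0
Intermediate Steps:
C(x) = 0 (C(x) = (6*x)*0 = 0)
((C(0)*1)*12)/(1/(71510 - 11165)) = ((0*1)*12)/(1/(71510 - 11165)) = (0*12)/(1/60345) = 0/(1/60345) = 0*60345 = 0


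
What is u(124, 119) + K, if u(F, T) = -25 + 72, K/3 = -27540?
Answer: -82573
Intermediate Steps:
K = -82620 (K = 3*(-27540) = -82620)
u(F, T) = 47
u(124, 119) + K = 47 - 82620 = -82573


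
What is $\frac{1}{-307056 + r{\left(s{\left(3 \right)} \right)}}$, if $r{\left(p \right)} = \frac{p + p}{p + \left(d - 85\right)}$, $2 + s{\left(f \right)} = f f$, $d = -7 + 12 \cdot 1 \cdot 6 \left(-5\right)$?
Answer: $- \frac{445}{136639934} \approx -3.2567 \cdot 10^{-6}$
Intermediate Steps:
$d = -367$ ($d = -7 + 12 \cdot 6 \left(-5\right) = -7 + 12 \left(-30\right) = -7 - 360 = -367$)
$s{\left(f \right)} = -2 + f^{2}$ ($s{\left(f \right)} = -2 + f f = -2 + f^{2}$)
$r{\left(p \right)} = \frac{2 p}{-452 + p}$ ($r{\left(p \right)} = \frac{p + p}{p - 452} = \frac{2 p}{p - 452} = \frac{2 p}{-452 + p}$)
$\frac{1}{-307056 + r{\left(s{\left(3 \right)} \right)}} = \frac{1}{-307056 + \frac{2 \left(-2 + 3^{2}\right)}{-452 - \left(2 - 3^{2}\right)}} = \frac{1}{-307056 + \frac{2 \left(-2 + 9\right)}{-452 + \left(-2 + 9\right)}} = \frac{1}{-307056 + 2 \cdot 7 \frac{1}{-452 + 7}} = \frac{1}{-307056 + 2 \cdot 7 \frac{1}{-445}} = \frac{1}{-307056 + 2 \cdot 7 \left(- \frac{1}{445}\right)} = \frac{1}{-307056 - \frac{14}{445}} = \frac{1}{- \frac{136639934}{445}} = - \frac{445}{136639934}$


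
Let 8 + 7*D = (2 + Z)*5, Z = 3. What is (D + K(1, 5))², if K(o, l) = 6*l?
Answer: 51529/49 ≈ 1051.6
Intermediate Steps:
D = 17/7 (D = -8/7 + ((2 + 3)*5)/7 = -8/7 + (5*5)/7 = -8/7 + (⅐)*25 = -8/7 + 25/7 = 17/7 ≈ 2.4286)
(D + K(1, 5))² = (17/7 + 6*5)² = (17/7 + 30)² = (227/7)² = 51529/49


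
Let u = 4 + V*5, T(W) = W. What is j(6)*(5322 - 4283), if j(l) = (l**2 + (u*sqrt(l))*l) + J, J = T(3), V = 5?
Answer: 40521 + 180786*sqrt(6) ≈ 4.8335e+5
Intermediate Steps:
u = 29 (u = 4 + 5*5 = 4 + 25 = 29)
J = 3
j(l) = 3 + l**2 + 29*l**(3/2) (j(l) = (l**2 + (29*sqrt(l))*l) + 3 = (l**2 + 29*l**(3/2)) + 3 = 3 + l**2 + 29*l**(3/2))
j(6)*(5322 - 4283) = (3 + 6**2 + 29*6**(3/2))*(5322 - 4283) = (3 + 36 + 29*(6*sqrt(6)))*1039 = (3 + 36 + 174*sqrt(6))*1039 = (39 + 174*sqrt(6))*1039 = 40521 + 180786*sqrt(6)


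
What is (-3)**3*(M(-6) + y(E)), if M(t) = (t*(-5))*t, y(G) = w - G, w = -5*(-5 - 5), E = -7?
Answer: 3321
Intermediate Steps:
w = 50 (w = -5*(-10) = 50)
y(G) = 50 - G
M(t) = -5*t**2 (M(t) = (-5*t)*t = -5*t**2)
(-3)**3*(M(-6) + y(E)) = (-3)**3*(-5*(-6)**2 + (50 - 1*(-7))) = -27*(-5*36 + (50 + 7)) = -27*(-180 + 57) = -27*(-123) = 3321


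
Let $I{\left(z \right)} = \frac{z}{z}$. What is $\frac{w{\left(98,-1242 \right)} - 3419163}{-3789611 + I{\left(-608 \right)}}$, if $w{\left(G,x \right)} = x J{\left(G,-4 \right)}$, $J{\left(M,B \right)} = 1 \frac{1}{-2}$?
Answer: $\frac{1709271}{1894805} \approx 0.90208$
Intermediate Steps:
$I{\left(z \right)} = 1$
$J{\left(M,B \right)} = - \frac{1}{2}$ ($J{\left(M,B \right)} = 1 \left(- \frac{1}{2}\right) = - \frac{1}{2}$)
$w{\left(G,x \right)} = - \frac{x}{2}$ ($w{\left(G,x \right)} = x \left(- \frac{1}{2}\right) = - \frac{x}{2}$)
$\frac{w{\left(98,-1242 \right)} - 3419163}{-3789611 + I{\left(-608 \right)}} = \frac{\left(- \frac{1}{2}\right) \left(-1242\right) - 3419163}{-3789611 + 1} = \frac{621 - 3419163}{-3789610} = \left(-3418542\right) \left(- \frac{1}{3789610}\right) = \frac{1709271}{1894805}$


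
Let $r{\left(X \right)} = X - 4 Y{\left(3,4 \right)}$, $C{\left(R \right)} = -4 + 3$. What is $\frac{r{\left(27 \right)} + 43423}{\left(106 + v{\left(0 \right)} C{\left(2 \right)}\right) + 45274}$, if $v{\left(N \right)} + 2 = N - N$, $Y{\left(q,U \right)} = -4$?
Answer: $\frac{21733}{22691} \approx 0.95778$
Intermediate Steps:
$C{\left(R \right)} = -1$
$r{\left(X \right)} = 16 + X$ ($r{\left(X \right)} = X - -16 = X + 16 = 16 + X$)
$v{\left(N \right)} = -2$ ($v{\left(N \right)} = -2 + \left(N - N\right) = -2 + 0 = -2$)
$\frac{r{\left(27 \right)} + 43423}{\left(106 + v{\left(0 \right)} C{\left(2 \right)}\right) + 45274} = \frac{\left(16 + 27\right) + 43423}{\left(106 - -2\right) + 45274} = \frac{43 + 43423}{\left(106 + 2\right) + 45274} = \frac{43466}{108 + 45274} = \frac{43466}{45382} = 43466 \cdot \frac{1}{45382} = \frac{21733}{22691}$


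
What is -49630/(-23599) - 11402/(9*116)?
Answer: -108631039/12318678 ≈ -8.8184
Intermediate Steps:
-49630/(-23599) - 11402/(9*116) = -49630*(-1/23599) - 11402/1044 = 49630/23599 - 11402*1/1044 = 49630/23599 - 5701/522 = -108631039/12318678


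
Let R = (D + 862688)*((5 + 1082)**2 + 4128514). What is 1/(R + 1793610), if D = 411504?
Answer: 1/6766067071546 ≈ 1.4780e-13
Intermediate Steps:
R = 6766065277936 (R = (411504 + 862688)*((5 + 1082)**2 + 4128514) = 1274192*(1087**2 + 4128514) = 1274192*(1181569 + 4128514) = 1274192*5310083 = 6766065277936)
1/(R + 1793610) = 1/(6766065277936 + 1793610) = 1/6766067071546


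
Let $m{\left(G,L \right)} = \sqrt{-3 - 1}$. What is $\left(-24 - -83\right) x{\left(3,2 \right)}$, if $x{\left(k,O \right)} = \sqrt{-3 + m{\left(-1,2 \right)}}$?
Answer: $59 \sqrt{-3 + 2 i} \approx 32.465 + 107.22 i$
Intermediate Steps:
$m{\left(G,L \right)} = 2 i$ ($m{\left(G,L \right)} = \sqrt{-4} = 2 i$)
$x{\left(k,O \right)} = \sqrt{-3 + 2 i}$
$\left(-24 - -83\right) x{\left(3,2 \right)} = \left(-24 - -83\right) \sqrt{-3 + 2 i} = \left(-24 + 83\right) \sqrt{-3 + 2 i} = 59 \sqrt{-3 + 2 i}$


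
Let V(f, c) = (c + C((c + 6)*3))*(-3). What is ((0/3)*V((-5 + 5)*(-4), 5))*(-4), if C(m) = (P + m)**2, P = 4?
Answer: 0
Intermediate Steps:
C(m) = (4 + m)**2
V(f, c) = -3*c - 3*(22 + 3*c)**2 (V(f, c) = (c + (4 + (c + 6)*3)**2)*(-3) = (c + (4 + (6 + c)*3)**2)*(-3) = (c + (4 + (18 + 3*c))**2)*(-3) = (c + (22 + 3*c)**2)*(-3) = -3*c - 3*(22 + 3*c)**2)
((0/3)*V((-5 + 5)*(-4), 5))*(-4) = ((0/3)*(-3*5 - 3*(22 + 3*5)**2))*(-4) = ((0*(1/3))*(-15 - 3*(22 + 15)**2))*(-4) = (0*(-15 - 3*37**2))*(-4) = (0*(-15 - 3*1369))*(-4) = (0*(-15 - 4107))*(-4) = (0*(-4122))*(-4) = 0*(-4) = 0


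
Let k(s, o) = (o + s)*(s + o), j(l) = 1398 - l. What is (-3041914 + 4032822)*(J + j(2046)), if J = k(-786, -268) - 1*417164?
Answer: 686802298432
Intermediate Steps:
k(s, o) = (o + s)² (k(s, o) = (o + s)*(o + s) = (o + s)²)
J = 693752 (J = (-268 - 786)² - 1*417164 = (-1054)² - 417164 = 1110916 - 417164 = 693752)
(-3041914 + 4032822)*(J + j(2046)) = (-3041914 + 4032822)*(693752 + (1398 - 1*2046)) = 990908*(693752 + (1398 - 2046)) = 990908*(693752 - 648) = 990908*693104 = 686802298432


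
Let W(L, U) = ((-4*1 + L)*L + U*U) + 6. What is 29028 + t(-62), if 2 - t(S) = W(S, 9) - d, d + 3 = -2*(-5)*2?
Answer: 24868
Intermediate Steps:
W(L, U) = 6 + U**2 + L*(-4 + L) (W(L, U) = ((-4 + L)*L + U**2) + 6 = (L*(-4 + L) + U**2) + 6 = (U**2 + L*(-4 + L)) + 6 = 6 + U**2 + L*(-4 + L))
d = 17 (d = -3 - 2*(-5)*2 = -3 + 10*2 = -3 + 20 = 17)
t(S) = -68 - S**2 + 4*S (t(S) = 2 - ((6 + S**2 + 9**2 - 4*S) - 1*17) = 2 - ((6 + S**2 + 81 - 4*S) - 17) = 2 - ((87 + S**2 - 4*S) - 17) = 2 - (70 + S**2 - 4*S) = 2 + (-70 - S**2 + 4*S) = -68 - S**2 + 4*S)
29028 + t(-62) = 29028 + (-68 - 1*(-62)**2 + 4*(-62)) = 29028 + (-68 - 1*3844 - 248) = 29028 + (-68 - 3844 - 248) = 29028 - 4160 = 24868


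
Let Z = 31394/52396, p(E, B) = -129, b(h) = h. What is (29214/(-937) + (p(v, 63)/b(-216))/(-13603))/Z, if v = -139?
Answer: -374797748327185/7202668848012 ≈ -52.036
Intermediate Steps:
Z = 15697/26198 (Z = 31394*(1/52396) = 15697/26198 ≈ 0.59917)
(29214/(-937) + (p(v, 63)/b(-216))/(-13603))/Z = (29214/(-937) - 129/(-216)/(-13603))/(15697/26198) = (29214*(-1/937) - 129*(-1/216)*(-1/13603))*(26198/15697) = (-29214/937 + (43/72)*(-1/13603))*(26198/15697) = (-29214/937 - 43/979416)*(26198/15697) = -28612699315/917712792*26198/15697 = -374797748327185/7202668848012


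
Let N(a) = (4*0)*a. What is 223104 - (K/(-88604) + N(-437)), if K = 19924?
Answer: 290704805/1303 ≈ 2.2310e+5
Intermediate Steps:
N(a) = 0 (N(a) = 0*a = 0)
223104 - (K/(-88604) + N(-437)) = 223104 - (19924/(-88604) + 0) = 223104 - (19924*(-1/88604) + 0) = 223104 - (-293/1303 + 0) = 223104 - 1*(-293/1303) = 223104 + 293/1303 = 290704805/1303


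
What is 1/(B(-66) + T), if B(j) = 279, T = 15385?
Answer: 1/15664 ≈ 6.3841e-5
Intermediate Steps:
1/(B(-66) + T) = 1/(279 + 15385) = 1/15664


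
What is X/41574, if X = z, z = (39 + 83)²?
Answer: 7442/20787 ≈ 0.35801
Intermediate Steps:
z = 14884 (z = 122² = 14884)
X = 14884
X/41574 = 14884/41574 = 14884*(1/41574) = 7442/20787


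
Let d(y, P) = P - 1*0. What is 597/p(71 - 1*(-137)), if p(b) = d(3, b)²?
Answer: 597/43264 ≈ 0.013799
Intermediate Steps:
d(y, P) = P (d(y, P) = P + 0 = P)
p(b) = b²
597/p(71 - 1*(-137)) = 597/((71 - 1*(-137))²) = 597/((71 + 137)²) = 597/(208²) = 597/43264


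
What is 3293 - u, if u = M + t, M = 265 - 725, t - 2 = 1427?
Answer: 2324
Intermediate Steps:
t = 1429 (t = 2 + 1427 = 1429)
M = -460
u = 969 (u = -460 + 1429 = 969)
3293 - u = 3293 - 1*969 = 3293 - 969 = 2324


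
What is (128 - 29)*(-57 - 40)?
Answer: -9603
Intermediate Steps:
(128 - 29)*(-57 - 40) = 99*(-97) = -9603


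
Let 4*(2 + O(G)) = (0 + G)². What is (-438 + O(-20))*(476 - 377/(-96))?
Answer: -3916205/24 ≈ -1.6318e+5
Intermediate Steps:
O(G) = -2 + G²/4 (O(G) = -2 + (0 + G)²/4 = -2 + G²/4)
(-438 + O(-20))*(476 - 377/(-96)) = (-438 + (-2 + (¼)*(-20)²))*(476 - 377/(-96)) = (-438 + (-2 + (¼)*400))*(476 - 377*(-1/96)) = (-438 + (-2 + 100))*(476 + 377/96) = (-438 + 98)*(46073/96) = -340*46073/96 = -3916205/24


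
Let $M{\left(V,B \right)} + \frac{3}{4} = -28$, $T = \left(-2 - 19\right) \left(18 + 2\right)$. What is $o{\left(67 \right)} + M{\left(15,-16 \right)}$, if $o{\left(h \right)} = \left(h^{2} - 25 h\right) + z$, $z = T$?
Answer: $\frac{9461}{4} \approx 2365.3$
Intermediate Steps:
$T = -420$ ($T = \left(-21\right) 20 = -420$)
$z = -420$
$M{\left(V,B \right)} = - \frac{115}{4}$ ($M{\left(V,B \right)} = - \frac{3}{4} - 28 = - \frac{115}{4}$)
$o{\left(h \right)} = -420 + h^{2} - 25 h$ ($o{\left(h \right)} = \left(h^{2} - 25 h\right) - 420 = -420 + h^{2} - 25 h$)
$o{\left(67 \right)} + M{\left(15,-16 \right)} = \left(-420 + 67^{2} - 1675\right) - \frac{115}{4} = \left(-420 + 4489 - 1675\right) - \frac{115}{4} = 2394 - \frac{115}{4} = \frac{9461}{4}$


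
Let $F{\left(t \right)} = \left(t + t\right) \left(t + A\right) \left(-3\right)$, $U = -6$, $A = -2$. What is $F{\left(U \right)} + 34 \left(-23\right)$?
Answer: $-1070$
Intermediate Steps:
$F{\left(t \right)} = - 6 t \left(-2 + t\right)$ ($F{\left(t \right)} = \left(t + t\right) \left(t - 2\right) \left(-3\right) = 2 t \left(-2 + t\right) \left(-3\right) = - 6 t \left(-2 + t\right)$)
$F{\left(U \right)} + 34 \left(-23\right) = 6 \left(-6\right) \left(2 - -6\right) + 34 \left(-23\right) = 6 \left(-6\right) \left(2 + 6\right) - 782 = 6 \left(-6\right) 8 - 782 = -288 - 782 = -1070$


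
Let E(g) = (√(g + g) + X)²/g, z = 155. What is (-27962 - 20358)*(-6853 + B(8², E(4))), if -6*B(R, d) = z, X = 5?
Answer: 997155680/3 ≈ 3.3239e+8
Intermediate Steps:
E(g) = (5 + √2*√g)²/g (E(g) = (√(g + g) + 5)²/g = (√(2*g) + 5)²/g = (√2*√g + 5)²/g = (5 + √2*√g)²/g)
B(R, d) = -155/6 (B(R, d) = -⅙*155 = -155/6)
(-27962 - 20358)*(-6853 + B(8², E(4))) = (-27962 - 20358)*(-6853 - 155/6) = -48320*(-41273/6) = 997155680/3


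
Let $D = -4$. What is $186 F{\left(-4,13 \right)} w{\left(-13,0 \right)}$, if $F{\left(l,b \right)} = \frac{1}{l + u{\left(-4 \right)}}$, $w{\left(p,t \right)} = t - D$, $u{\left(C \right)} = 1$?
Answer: $-248$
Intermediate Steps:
$w{\left(p,t \right)} = 4 + t$ ($w{\left(p,t \right)} = t - -4 = t + 4 = 4 + t$)
$F{\left(l,b \right)} = \frac{1}{1 + l}$ ($F{\left(l,b \right)} = \frac{1}{l + 1} = \frac{1}{1 + l}$)
$186 F{\left(-4,13 \right)} w{\left(-13,0 \right)} = \frac{186}{1 - 4} \left(4 + 0\right) = \frac{186}{-3} \cdot 4 = 186 \left(- \frac{1}{3}\right) 4 = \left(-62\right) 4 = -248$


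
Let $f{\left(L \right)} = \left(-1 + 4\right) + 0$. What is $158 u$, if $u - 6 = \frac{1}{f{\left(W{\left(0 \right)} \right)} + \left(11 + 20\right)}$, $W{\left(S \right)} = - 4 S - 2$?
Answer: $\frac{16195}{17} \approx 952.65$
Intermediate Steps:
$W{\left(S \right)} = -2 - 4 S$
$f{\left(L \right)} = 3$ ($f{\left(L \right)} = 3 + 0 = 3$)
$u = \frac{205}{34}$ ($u = 6 + \frac{1}{3 + \left(11 + 20\right)} = 6 + \frac{1}{3 + 31} = 6 + \frac{1}{34} = \frac{205}{34} \approx 6.0294$)
$158 u = 158 \cdot \frac{205}{34} = \frac{16195}{17}$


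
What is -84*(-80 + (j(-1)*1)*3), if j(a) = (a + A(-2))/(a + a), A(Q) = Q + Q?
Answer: 6090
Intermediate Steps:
A(Q) = 2*Q
j(a) = (-4 + a)/(2*a) (j(a) = (a + 2*(-2))/(a + a) = (a - 4)/((2*a)) = (-4 + a)*(1/(2*a)) = (-4 + a)/(2*a))
-84*(-80 + (j(-1)*1)*3) = -84*(-80 + (((½)*(-4 - 1)/(-1))*1)*3) = -84*(-80 + (((½)*(-1)*(-5))*1)*3) = -84*(-80 + ((5/2)*1)*3) = -84*(-80 + (5/2)*3) = -84*(-80 + 15/2) = -84*(-145/2) = 6090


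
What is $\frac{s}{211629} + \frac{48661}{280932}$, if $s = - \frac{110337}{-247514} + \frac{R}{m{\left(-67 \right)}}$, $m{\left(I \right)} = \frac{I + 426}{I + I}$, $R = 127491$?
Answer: $- \frac{45473650730777077}{880479720755303988} \approx -0.051646$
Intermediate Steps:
$m{\left(I \right)} = \frac{426 + I}{2 I}$
$s = - \frac{4228438577133}{88857526}$ ($s = - \frac{110337}{-247514} + \frac{127491}{\frac{1}{2} \frac{1}{-67} \left(426 - 67\right)} = \left(-110337\right) \left(- \frac{1}{247514}\right) + \frac{127491}{\frac{1}{2} \left(- \frac{1}{67}\right) 359} = \frac{110337}{247514} + \frac{127491}{- \frac{359}{134}} = \frac{110337}{247514} + 127491 \left(- \frac{134}{359}\right) = \frac{110337}{247514} - \frac{17083794}{359} = - \frac{4228438577133}{88857526} \approx -47587.0$)
$\frac{s}{211629} + \frac{48661}{280932} = - \frac{4228438577133}{88857526 \cdot 211629} + \frac{48661}{280932} = \left(- \frac{4228438577133}{88857526}\right) \frac{1}{211629} + 48661 \cdot \frac{1}{280932} = - \frac{1409479525711}{6268276456618} + \frac{48661}{280932} = - \frac{45473650730777077}{880479720755303988}$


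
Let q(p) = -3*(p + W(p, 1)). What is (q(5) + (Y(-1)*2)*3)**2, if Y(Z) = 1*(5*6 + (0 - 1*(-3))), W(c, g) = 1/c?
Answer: 831744/25 ≈ 33270.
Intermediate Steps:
q(p) = -3*p - 3/p (q(p) = -3*(p + 1/p) = -3*p - 3/p)
Y(Z) = 33 (Y(Z) = 1*(30 + (0 + 3)) = 1*(30 + 3) = 1*33 = 33)
(q(5) + (Y(-1)*2)*3)**2 = ((-3*5 - 3/5) + (33*2)*3)**2 = ((-15 - 3*1/5) + 66*3)**2 = ((-15 - 3/5) + 198)**2 = (-78/5 + 198)**2 = (912/5)**2 = 831744/25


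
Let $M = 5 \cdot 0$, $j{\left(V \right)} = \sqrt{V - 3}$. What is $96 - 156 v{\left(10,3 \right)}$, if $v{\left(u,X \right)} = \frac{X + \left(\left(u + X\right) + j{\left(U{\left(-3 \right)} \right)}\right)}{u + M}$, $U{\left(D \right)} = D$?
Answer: $- \frac{768}{5} - \frac{78 i \sqrt{6}}{5} \approx -153.6 - 38.212 i$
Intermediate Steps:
$j{\left(V \right)} = \sqrt{-3 + V}$
$M = 0$
$v{\left(u,X \right)} = \frac{u + 2 X + i \sqrt{6}}{u}$ ($v{\left(u,X \right)} = \frac{X + \left(\left(u + X\right) + \sqrt{-3 - 3}\right)}{u + 0} = \frac{X + \left(\left(X + u\right) + \sqrt{-6}\right)}{u} = \frac{X + \left(\left(X + u\right) + i \sqrt{6}\right)}{u} = \frac{X + \left(X + u + i \sqrt{6}\right)}{u} = \frac{u + 2 X + i \sqrt{6}}{u}$)
$96 - 156 v{\left(10,3 \right)} = 96 - 156 \frac{10 + 2 \cdot 3 + i \sqrt{6}}{10} = 96 - 156 \frac{10 + 6 + i \sqrt{6}}{10} = 96 - 156 \frac{16 + i \sqrt{6}}{10} = 96 - 156 \left(\frac{8}{5} + \frac{i \sqrt{6}}{10}\right) = 96 - \left(\frac{1248}{5} + \frac{78 i \sqrt{6}}{5}\right) = - \frac{768}{5} - \frac{78 i \sqrt{6}}{5}$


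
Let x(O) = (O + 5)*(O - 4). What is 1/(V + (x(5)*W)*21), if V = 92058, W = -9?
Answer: 1/90168 ≈ 1.1090e-5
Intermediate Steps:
x(O) = (-4 + O)*(5 + O) (x(O) = (5 + O)*(-4 + O) = (-4 + O)*(5 + O))
1/(V + (x(5)*W)*21) = 1/(92058 + ((-20 + 5 + 5²)*(-9))*21) = 1/(92058 + ((-20 + 5 + 25)*(-9))*21) = 1/(92058 + (10*(-9))*21) = 1/(92058 - 90*21) = 1/(92058 - 1890) = 1/90168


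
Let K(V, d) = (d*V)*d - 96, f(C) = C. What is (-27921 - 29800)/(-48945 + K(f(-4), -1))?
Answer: 57721/49045 ≈ 1.1769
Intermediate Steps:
K(V, d) = -96 + V*d² (K(V, d) = (V*d)*d - 96 = V*d² - 96 = -96 + V*d²)
(-27921 - 29800)/(-48945 + K(f(-4), -1)) = (-27921 - 29800)/(-48945 + (-96 - 4*(-1)²)) = -57721/(-48945 + (-96 - 4*1)) = -57721/(-48945 + (-96 - 4)) = -57721/(-48945 - 100) = -57721/(-49045) = -57721*(-1/49045) = 57721/49045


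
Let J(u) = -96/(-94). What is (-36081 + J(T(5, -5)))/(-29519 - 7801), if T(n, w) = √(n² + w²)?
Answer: 565253/584680 ≈ 0.96677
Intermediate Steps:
J(u) = 48/47 (J(u) = -96*(-1/94) = 48/47)
(-36081 + J(T(5, -5)))/(-29519 - 7801) = (-36081 + 48/47)/(-29519 - 7801) = -1695759/47/(-37320) = -1695759/47*(-1/37320) = 565253/584680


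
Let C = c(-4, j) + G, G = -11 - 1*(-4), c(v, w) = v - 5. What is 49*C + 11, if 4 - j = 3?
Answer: -773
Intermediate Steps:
j = 1 (j = 4 - 1*3 = 4 - 3 = 1)
c(v, w) = -5 + v
G = -7 (G = -11 + 4 = -7)
C = -16 (C = (-5 - 4) - 7 = -9 - 7 = -16)
49*C + 11 = 49*(-16) + 11 = -784 + 11 = -773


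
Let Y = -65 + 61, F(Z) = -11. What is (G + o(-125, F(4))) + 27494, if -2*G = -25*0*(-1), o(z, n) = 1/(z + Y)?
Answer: 3546725/129 ≈ 27494.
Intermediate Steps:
Y = -4
o(z, n) = 1/(-4 + z) (o(z, n) = 1/(z - 4) = 1/(-4 + z))
G = 0 (G = -(-25*0)*(-1)/2 = -0*(-1) = -½*0 = 0)
(G + o(-125, F(4))) + 27494 = (0 + 1/(-4 - 125)) + 27494 = (0 + 1/(-129)) + 27494 = (0 - 1/129) + 27494 = -1/129 + 27494 = 3546725/129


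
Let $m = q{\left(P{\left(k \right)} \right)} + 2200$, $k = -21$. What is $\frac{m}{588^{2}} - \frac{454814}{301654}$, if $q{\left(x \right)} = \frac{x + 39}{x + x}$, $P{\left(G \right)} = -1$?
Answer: $- \frac{26098550707}{17382510096} \approx -1.5014$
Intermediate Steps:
$q{\left(x \right)} = \frac{39 + x}{2 x}$
$m = 2181$ ($m = \frac{39 - 1}{2 \left(-1\right)} + 2200 = \frac{1}{2} \left(-1\right) 38 + 2200 = -19 + 2200 = 2181$)
$\frac{m}{588^{2}} - \frac{454814}{301654} = \frac{2181}{588^{2}} - \frac{454814}{301654} = \frac{2181}{345744} - \frac{227407}{150827} = 2181 \cdot \frac{1}{345744} - \frac{227407}{150827} = \frac{727}{115248} - \frac{227407}{150827} = - \frac{26098550707}{17382510096}$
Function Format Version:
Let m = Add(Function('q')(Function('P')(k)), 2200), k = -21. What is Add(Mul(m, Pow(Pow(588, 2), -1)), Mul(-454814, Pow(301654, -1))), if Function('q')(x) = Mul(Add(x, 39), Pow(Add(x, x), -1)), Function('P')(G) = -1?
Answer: Rational(-26098550707, 17382510096) ≈ -1.5014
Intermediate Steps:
Function('q')(x) = Mul(Rational(1, 2), Pow(x, -1), Add(39, x)) (Function('q')(x) = Mul(Add(39, x), Pow(Mul(2, x), -1)) = Mul(Add(39, x), Mul(Rational(1, 2), Pow(x, -1))) = Mul(Rational(1, 2), Pow(x, -1), Add(39, x)))
m = 2181 (m = Add(Mul(Rational(1, 2), Pow(-1, -1), Add(39, -1)), 2200) = Add(Mul(Rational(1, 2), -1, 38), 2200) = Add(-19, 2200) = 2181)
Add(Mul(m, Pow(Pow(588, 2), -1)), Mul(-454814, Pow(301654, -1))) = Add(Mul(2181, Pow(Pow(588, 2), -1)), Mul(-454814, Pow(301654, -1))) = Add(Mul(2181, Pow(345744, -1)), Mul(-454814, Rational(1, 301654))) = Add(Mul(2181, Rational(1, 345744)), Rational(-227407, 150827)) = Add(Rational(727, 115248), Rational(-227407, 150827)) = Rational(-26098550707, 17382510096)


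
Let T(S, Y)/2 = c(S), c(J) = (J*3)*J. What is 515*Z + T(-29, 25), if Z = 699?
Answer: 365031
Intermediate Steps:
c(J) = 3*J² (c(J) = (3*J)*J = 3*J²)
T(S, Y) = 6*S² (T(S, Y) = 2*(3*S²) = 6*S²)
515*Z + T(-29, 25) = 515*699 + 6*(-29)² = 359985 + 6*841 = 359985 + 5046 = 365031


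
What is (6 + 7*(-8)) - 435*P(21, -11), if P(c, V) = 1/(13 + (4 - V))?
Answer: -1835/28 ≈ -65.536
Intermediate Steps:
P(c, V) = 1/(17 - V)
(6 + 7*(-8)) - 435*P(21, -11) = (6 + 7*(-8)) - (-435)/(-17 - 11) = (6 - 56) - (-435)/(-28) = -50 - (-435)*(-1)/28 = -50 - 435*1/28 = -50 - 435/28 = -1835/28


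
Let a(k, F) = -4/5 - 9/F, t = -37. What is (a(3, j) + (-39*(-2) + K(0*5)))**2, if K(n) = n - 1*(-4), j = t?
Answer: 227014489/34225 ≈ 6633.0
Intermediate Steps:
j = -37
a(k, F) = -4/5 - 9/F (a(k, F) = -4*1/5 - 9/F = -4/5 - 9/F)
K(n) = 4 + n (K(n) = n + 4 = 4 + n)
(a(3, j) + (-39*(-2) + K(0*5)))**2 = ((-4/5 - 9/(-37)) + (-39*(-2) + (4 + 0*5)))**2 = ((-4/5 - 9*(-1/37)) + (78 + (4 + 0)))**2 = ((-4/5 + 9/37) + (78 + 4))**2 = (-103/185 + 82)**2 = (15067/185)**2 = 227014489/34225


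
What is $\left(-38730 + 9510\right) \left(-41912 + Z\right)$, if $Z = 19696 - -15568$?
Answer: $194254560$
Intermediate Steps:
$Z = 35264$ ($Z = 19696 + 15568 = 35264$)
$\left(-38730 + 9510\right) \left(-41912 + Z\right) = \left(-38730 + 9510\right) \left(-41912 + 35264\right) = \left(-29220\right) \left(-6648\right) = 194254560$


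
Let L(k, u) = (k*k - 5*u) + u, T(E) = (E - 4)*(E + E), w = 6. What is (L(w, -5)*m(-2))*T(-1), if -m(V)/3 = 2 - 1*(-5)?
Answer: -11760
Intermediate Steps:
T(E) = 2*E*(-4 + E) (T(E) = (-4 + E)*(2*E) = 2*E*(-4 + E))
m(V) = -21 (m(V) = -3*(2 - 1*(-5)) = -3*(2 + 5) = -3*7 = -21)
L(k, u) = k**2 - 4*u (L(k, u) = (k**2 - 5*u) + u = k**2 - 4*u)
(L(w, -5)*m(-2))*T(-1) = ((6**2 - 4*(-5))*(-21))*(2*(-1)*(-4 - 1)) = ((36 + 20)*(-21))*(2*(-1)*(-5)) = (56*(-21))*10 = -1176*10 = -11760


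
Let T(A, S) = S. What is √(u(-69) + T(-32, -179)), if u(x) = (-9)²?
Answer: 7*I*√2 ≈ 9.8995*I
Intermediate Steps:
u(x) = 81
√(u(-69) + T(-32, -179)) = √(81 - 179) = √(-98) = 7*I*√2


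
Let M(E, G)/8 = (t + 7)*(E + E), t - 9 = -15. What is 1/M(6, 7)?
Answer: 1/96 ≈ 0.010417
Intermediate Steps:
t = -6 (t = 9 - 15 = -6)
M(E, G) = 16*E (M(E, G) = 8*((-6 + 7)*(E + E)) = 8*(1*(2*E)) = 8*(2*E) = 16*E)
1/M(6, 7) = 1/(16*6) = 1/96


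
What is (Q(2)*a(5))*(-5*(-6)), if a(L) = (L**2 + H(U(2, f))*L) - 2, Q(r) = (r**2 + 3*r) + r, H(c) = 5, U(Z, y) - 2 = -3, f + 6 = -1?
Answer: 17280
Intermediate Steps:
f = -7 (f = -6 - 1 = -7)
U(Z, y) = -1 (U(Z, y) = 2 - 3 = -1)
Q(r) = r**2 + 4*r
a(L) = -2 + L**2 + 5*L (a(L) = (L**2 + 5*L) - 2 = -2 + L**2 + 5*L)
(Q(2)*a(5))*(-5*(-6)) = ((2*(4 + 2))*(-2 + 5**2 + 5*5))*(-5*(-6)) = ((2*6)*(-2 + 25 + 25))*30 = (12*48)*30 = 576*30 = 17280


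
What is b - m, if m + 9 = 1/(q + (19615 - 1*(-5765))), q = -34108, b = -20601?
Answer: -179726975/8728 ≈ -20592.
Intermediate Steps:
m = -78553/8728 (m = -9 + 1/(-34108 + (19615 - 1*(-5765))) = -9 + 1/(-34108 + (19615 + 5765)) = -9 + 1/(-34108 + 25380) = -9 + 1/(-8728) = -9 - 1/8728 = -78553/8728 ≈ -9.0001)
b - m = -20601 - 1*(-78553/8728) = -20601 + 78553/8728 = -179726975/8728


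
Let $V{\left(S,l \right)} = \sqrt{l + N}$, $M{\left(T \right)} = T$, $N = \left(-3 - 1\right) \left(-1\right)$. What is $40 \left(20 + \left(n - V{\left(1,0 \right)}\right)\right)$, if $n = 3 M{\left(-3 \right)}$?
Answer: $360$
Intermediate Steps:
$N = 4$ ($N = \left(-4\right) \left(-1\right) = 4$)
$V{\left(S,l \right)} = \sqrt{4 + l}$ ($V{\left(S,l \right)} = \sqrt{l + 4} = \sqrt{4 + l}$)
$n = -9$ ($n = 3 \left(-3\right) = -9$)
$40 \left(20 + \left(n - V{\left(1,0 \right)}\right)\right) = 40 \left(20 - \left(9 + \sqrt{4 + 0}\right)\right) = 40 \left(20 - \left(9 + \sqrt{4}\right)\right) = 40 \left(20 - 11\right) = 40 \cdot 9 = 360$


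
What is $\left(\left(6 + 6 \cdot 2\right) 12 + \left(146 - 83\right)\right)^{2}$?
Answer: $77841$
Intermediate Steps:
$\left(\left(6 + 6 \cdot 2\right) 12 + \left(146 - 83\right)\right)^{2} = \left(\left(6 + 12\right) 12 + \left(146 - 83\right)\right)^{2} = \left(18 \cdot 12 + 63\right)^{2} = \left(216 + 63\right)^{2} = 279^{2} = 77841$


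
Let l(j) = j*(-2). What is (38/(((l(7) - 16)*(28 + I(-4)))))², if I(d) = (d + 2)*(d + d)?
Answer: 361/435600 ≈ 0.00082874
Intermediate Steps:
l(j) = -2*j
I(d) = 2*d*(2 + d) (I(d) = (2 + d)*(2*d) = 2*d*(2 + d))
(38/(((l(7) - 16)*(28 + I(-4)))))² = (38/(((-2*7 - 16)*(28 + 2*(-4)*(2 - 4)))))² = (38/(((-14 - 16)*(28 + 2*(-4)*(-2)))))² = (38/((-30*(28 + 16))))² = (38/((-30*44)))² = (38/(-1320))² = (38*(-1/1320))² = (-19/660)² = 361/435600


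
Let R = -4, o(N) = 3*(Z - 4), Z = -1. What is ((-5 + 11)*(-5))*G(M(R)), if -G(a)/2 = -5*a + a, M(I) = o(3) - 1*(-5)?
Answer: 2400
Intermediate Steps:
o(N) = -15 (o(N) = 3*(-1 - 4) = 3*(-5) = -15)
M(I) = -10 (M(I) = -15 - 1*(-5) = -15 + 5 = -10)
G(a) = 8*a (G(a) = -2*(-5*a + a) = -(-8)*a = 8*a)
((-5 + 11)*(-5))*G(M(R)) = ((-5 + 11)*(-5))*(8*(-10)) = (6*(-5))*(-80) = -30*(-80) = 2400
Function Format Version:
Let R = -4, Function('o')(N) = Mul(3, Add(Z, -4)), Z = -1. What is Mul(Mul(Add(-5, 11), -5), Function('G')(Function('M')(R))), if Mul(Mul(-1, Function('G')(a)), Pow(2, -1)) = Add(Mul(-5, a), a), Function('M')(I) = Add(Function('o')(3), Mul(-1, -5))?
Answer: 2400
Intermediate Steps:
Function('o')(N) = -15 (Function('o')(N) = Mul(3, Add(-1, -4)) = Mul(3, -5) = -15)
Function('M')(I) = -10 (Function('M')(I) = Add(-15, Mul(-1, -5)) = Add(-15, 5) = -10)
Function('G')(a) = Mul(8, a) (Function('G')(a) = Mul(-2, Add(Mul(-5, a), a)) = Mul(-2, Mul(-4, a)) = Mul(8, a))
Mul(Mul(Add(-5, 11), -5), Function('G')(Function('M')(R))) = Mul(Mul(Add(-5, 11), -5), Mul(8, -10)) = Mul(Mul(6, -5), -80) = Mul(-30, -80) = 2400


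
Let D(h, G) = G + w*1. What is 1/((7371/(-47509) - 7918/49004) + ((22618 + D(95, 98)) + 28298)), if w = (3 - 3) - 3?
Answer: 166295074/8482825349475 ≈ 1.9604e-5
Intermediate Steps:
w = -3 (w = 0 - 3 = -3)
D(h, G) = -3 + G (D(h, G) = G - 3*1 = G - 3 = -3 + G)
1/((7371/(-47509) - 7918/49004) + ((22618 + D(95, 98)) + 28298)) = 1/((7371/(-47509) - 7918/49004) + ((22618 + (-3 + 98)) + 28298)) = 1/((7371*(-1/47509) - 7918*1/49004) + ((22618 + 95) + 28298)) = 1/((-1053/6787 - 3959/24502) + (22713 + 28298)) = 1/(-52670339/166295074 + 51011) = 1/(8482825349475/166295074) = 166295074/8482825349475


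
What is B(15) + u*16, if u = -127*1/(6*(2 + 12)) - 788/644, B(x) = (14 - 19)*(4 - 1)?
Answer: -4055/69 ≈ -58.768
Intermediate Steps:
B(x) = -15 (B(x) = -5*3 = -15)
u = -755/276 (u = -127/(6*14) - 788*1/644 = -127/84 - 197/161 = -755/276 ≈ -2.7355)
B(15) + u*16 = -15 - 755/276*16 = -15 - 3020/69 = -4055/69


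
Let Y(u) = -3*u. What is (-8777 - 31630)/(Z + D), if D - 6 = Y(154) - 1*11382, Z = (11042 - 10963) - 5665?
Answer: 13469/5808 ≈ 2.3190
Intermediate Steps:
Z = -5586 (Z = 79 - 5665 = -5586)
D = -11838 (D = 6 + (-3*154 - 1*11382) = 6 + (-462 - 11382) = 6 - 11844 = -11838)
(-8777 - 31630)/(Z + D) = (-8777 - 31630)/(-5586 - 11838) = -40407/(-17424) = -40407*(-1/17424) = 13469/5808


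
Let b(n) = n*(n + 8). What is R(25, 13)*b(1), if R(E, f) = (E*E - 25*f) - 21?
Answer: 2511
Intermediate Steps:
b(n) = n*(8 + n)
R(E, f) = -21 + E² - 25*f (R(E, f) = (E² - 25*f) - 21 = -21 + E² - 25*f)
R(25, 13)*b(1) = (-21 + 25² - 25*13)*(1*(8 + 1)) = (-21 + 625 - 325)*(1*9) = 279*9 = 2511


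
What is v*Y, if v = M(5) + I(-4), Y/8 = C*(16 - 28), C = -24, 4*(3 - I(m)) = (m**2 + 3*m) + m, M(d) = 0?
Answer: 6912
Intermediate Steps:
I(m) = 3 - m - m**2/4 (I(m) = 3 - ((m**2 + 3*m) + m)/4 = 3 - (m**2 + 4*m)/4 = 3 + (-m - m**2/4) = 3 - m - m**2/4)
Y = 2304 (Y = 8*(-24*(16 - 28)) = 8*(-24*(-12)) = 8*288 = 2304)
v = 3 (v = 0 + (3 - 1*(-4) - 1/4*(-4)**2) = 0 + (3 + 4 - 1/4*16) = 0 + (3 + 4 - 4) = 0 + 3 = 3)
v*Y = 3*2304 = 6912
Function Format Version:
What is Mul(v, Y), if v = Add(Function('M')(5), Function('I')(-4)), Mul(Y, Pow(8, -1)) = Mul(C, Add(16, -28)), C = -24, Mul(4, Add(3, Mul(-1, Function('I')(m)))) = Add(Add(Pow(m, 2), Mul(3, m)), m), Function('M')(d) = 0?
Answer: 6912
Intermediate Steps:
Function('I')(m) = Add(3, Mul(-1, m), Mul(Rational(-1, 4), Pow(m, 2))) (Function('I')(m) = Add(3, Mul(Rational(-1, 4), Add(Add(Pow(m, 2), Mul(3, m)), m))) = Add(3, Mul(Rational(-1, 4), Add(Pow(m, 2), Mul(4, m)))) = Add(3, Add(Mul(-1, m), Mul(Rational(-1, 4), Pow(m, 2)))) = Add(3, Mul(-1, m), Mul(Rational(-1, 4), Pow(m, 2))))
Y = 2304 (Y = Mul(8, Mul(-24, Add(16, -28))) = Mul(8, Mul(-24, -12)) = Mul(8, 288) = 2304)
v = 3 (v = Add(0, Add(3, Mul(-1, -4), Mul(Rational(-1, 4), Pow(-4, 2)))) = Add(0, Add(3, 4, Mul(Rational(-1, 4), 16))) = Add(0, Add(3, 4, -4)) = Add(0, 3) = 3)
Mul(v, Y) = Mul(3, 2304) = 6912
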